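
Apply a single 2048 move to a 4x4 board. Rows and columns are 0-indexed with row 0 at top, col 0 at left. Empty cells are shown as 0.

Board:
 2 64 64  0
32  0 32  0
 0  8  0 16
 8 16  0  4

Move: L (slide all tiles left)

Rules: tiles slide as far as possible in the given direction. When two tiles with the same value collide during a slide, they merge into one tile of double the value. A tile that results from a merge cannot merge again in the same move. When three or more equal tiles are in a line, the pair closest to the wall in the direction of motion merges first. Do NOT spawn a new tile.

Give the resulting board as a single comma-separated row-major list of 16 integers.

Slide left:
row 0: [2, 64, 64, 0] -> [2, 128, 0, 0]
row 1: [32, 0, 32, 0] -> [64, 0, 0, 0]
row 2: [0, 8, 0, 16] -> [8, 16, 0, 0]
row 3: [8, 16, 0, 4] -> [8, 16, 4, 0]

Answer: 2, 128, 0, 0, 64, 0, 0, 0, 8, 16, 0, 0, 8, 16, 4, 0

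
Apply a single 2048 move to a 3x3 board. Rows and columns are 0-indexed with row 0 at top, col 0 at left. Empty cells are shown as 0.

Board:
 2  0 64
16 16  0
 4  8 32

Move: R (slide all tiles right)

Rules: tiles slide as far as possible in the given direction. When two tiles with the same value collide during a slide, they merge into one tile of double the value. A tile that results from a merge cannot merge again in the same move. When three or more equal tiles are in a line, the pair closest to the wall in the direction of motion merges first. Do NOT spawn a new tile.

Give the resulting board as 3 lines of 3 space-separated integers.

Answer:  0  2 64
 0  0 32
 4  8 32

Derivation:
Slide right:
row 0: [2, 0, 64] -> [0, 2, 64]
row 1: [16, 16, 0] -> [0, 0, 32]
row 2: [4, 8, 32] -> [4, 8, 32]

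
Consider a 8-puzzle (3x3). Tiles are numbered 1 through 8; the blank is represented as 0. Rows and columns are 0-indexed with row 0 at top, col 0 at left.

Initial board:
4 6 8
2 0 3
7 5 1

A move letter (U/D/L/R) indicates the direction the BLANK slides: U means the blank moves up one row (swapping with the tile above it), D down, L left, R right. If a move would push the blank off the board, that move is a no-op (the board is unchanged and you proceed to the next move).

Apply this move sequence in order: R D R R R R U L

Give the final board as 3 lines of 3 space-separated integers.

After move 1 (R):
4 6 8
2 3 0
7 5 1

After move 2 (D):
4 6 8
2 3 1
7 5 0

After move 3 (R):
4 6 8
2 3 1
7 5 0

After move 4 (R):
4 6 8
2 3 1
7 5 0

After move 5 (R):
4 6 8
2 3 1
7 5 0

After move 6 (R):
4 6 8
2 3 1
7 5 0

After move 7 (U):
4 6 8
2 3 0
7 5 1

After move 8 (L):
4 6 8
2 0 3
7 5 1

Answer: 4 6 8
2 0 3
7 5 1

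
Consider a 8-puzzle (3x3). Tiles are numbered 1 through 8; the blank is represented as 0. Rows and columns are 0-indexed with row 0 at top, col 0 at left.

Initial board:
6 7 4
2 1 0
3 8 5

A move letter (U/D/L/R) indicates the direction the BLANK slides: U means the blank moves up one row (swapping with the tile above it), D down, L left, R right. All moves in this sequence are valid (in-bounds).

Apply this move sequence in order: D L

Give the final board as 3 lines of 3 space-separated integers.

Answer: 6 7 4
2 1 5
3 0 8

Derivation:
After move 1 (D):
6 7 4
2 1 5
3 8 0

After move 2 (L):
6 7 4
2 1 5
3 0 8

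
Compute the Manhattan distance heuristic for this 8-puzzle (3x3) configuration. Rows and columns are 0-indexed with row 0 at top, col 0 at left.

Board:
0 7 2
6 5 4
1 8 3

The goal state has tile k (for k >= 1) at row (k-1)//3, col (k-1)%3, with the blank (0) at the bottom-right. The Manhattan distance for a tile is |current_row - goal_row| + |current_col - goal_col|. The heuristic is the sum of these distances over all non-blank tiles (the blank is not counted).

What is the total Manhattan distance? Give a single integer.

Answer: 12

Derivation:
Tile 7: (0,1)->(2,0) = 3
Tile 2: (0,2)->(0,1) = 1
Tile 6: (1,0)->(1,2) = 2
Tile 5: (1,1)->(1,1) = 0
Tile 4: (1,2)->(1,0) = 2
Tile 1: (2,0)->(0,0) = 2
Tile 8: (2,1)->(2,1) = 0
Tile 3: (2,2)->(0,2) = 2
Sum: 3 + 1 + 2 + 0 + 2 + 2 + 0 + 2 = 12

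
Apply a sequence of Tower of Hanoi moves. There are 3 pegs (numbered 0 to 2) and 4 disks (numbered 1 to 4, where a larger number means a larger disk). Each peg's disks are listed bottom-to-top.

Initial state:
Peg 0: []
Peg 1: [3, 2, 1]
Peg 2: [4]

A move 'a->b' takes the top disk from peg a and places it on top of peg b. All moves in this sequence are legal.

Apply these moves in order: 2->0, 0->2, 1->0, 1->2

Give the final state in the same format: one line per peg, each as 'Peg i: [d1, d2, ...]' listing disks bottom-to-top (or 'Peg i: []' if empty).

After move 1 (2->0):
Peg 0: [4]
Peg 1: [3, 2, 1]
Peg 2: []

After move 2 (0->2):
Peg 0: []
Peg 1: [3, 2, 1]
Peg 2: [4]

After move 3 (1->0):
Peg 0: [1]
Peg 1: [3, 2]
Peg 2: [4]

After move 4 (1->2):
Peg 0: [1]
Peg 1: [3]
Peg 2: [4, 2]

Answer: Peg 0: [1]
Peg 1: [3]
Peg 2: [4, 2]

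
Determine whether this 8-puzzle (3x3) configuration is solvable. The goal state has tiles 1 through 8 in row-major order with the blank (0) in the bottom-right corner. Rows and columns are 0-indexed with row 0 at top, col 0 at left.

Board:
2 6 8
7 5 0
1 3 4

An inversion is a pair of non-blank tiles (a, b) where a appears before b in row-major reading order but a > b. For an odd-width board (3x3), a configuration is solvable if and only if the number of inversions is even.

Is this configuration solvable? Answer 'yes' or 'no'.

Answer: no

Derivation:
Inversions (pairs i<j in row-major order where tile[i] > tile[j] > 0): 17
17 is odd, so the puzzle is not solvable.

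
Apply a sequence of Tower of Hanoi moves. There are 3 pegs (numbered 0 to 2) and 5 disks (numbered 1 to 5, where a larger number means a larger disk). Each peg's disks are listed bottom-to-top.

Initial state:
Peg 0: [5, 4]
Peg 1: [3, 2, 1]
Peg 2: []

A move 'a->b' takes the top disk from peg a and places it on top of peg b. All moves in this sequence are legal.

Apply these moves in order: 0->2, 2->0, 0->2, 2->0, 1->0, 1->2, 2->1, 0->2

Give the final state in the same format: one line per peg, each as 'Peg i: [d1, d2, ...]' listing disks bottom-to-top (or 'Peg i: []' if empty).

After move 1 (0->2):
Peg 0: [5]
Peg 1: [3, 2, 1]
Peg 2: [4]

After move 2 (2->0):
Peg 0: [5, 4]
Peg 1: [3, 2, 1]
Peg 2: []

After move 3 (0->2):
Peg 0: [5]
Peg 1: [3, 2, 1]
Peg 2: [4]

After move 4 (2->0):
Peg 0: [5, 4]
Peg 1: [3, 2, 1]
Peg 2: []

After move 5 (1->0):
Peg 0: [5, 4, 1]
Peg 1: [3, 2]
Peg 2: []

After move 6 (1->2):
Peg 0: [5, 4, 1]
Peg 1: [3]
Peg 2: [2]

After move 7 (2->1):
Peg 0: [5, 4, 1]
Peg 1: [3, 2]
Peg 2: []

After move 8 (0->2):
Peg 0: [5, 4]
Peg 1: [3, 2]
Peg 2: [1]

Answer: Peg 0: [5, 4]
Peg 1: [3, 2]
Peg 2: [1]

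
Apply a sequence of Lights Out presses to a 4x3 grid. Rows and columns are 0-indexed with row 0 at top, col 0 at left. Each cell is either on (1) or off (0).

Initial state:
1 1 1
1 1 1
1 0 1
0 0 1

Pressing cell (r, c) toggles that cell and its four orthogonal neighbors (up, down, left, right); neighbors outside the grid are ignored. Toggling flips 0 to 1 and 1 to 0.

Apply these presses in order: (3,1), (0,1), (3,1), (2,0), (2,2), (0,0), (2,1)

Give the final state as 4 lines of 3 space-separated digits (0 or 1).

After press 1 at (3,1):
1 1 1
1 1 1
1 1 1
1 1 0

After press 2 at (0,1):
0 0 0
1 0 1
1 1 1
1 1 0

After press 3 at (3,1):
0 0 0
1 0 1
1 0 1
0 0 1

After press 4 at (2,0):
0 0 0
0 0 1
0 1 1
1 0 1

After press 5 at (2,2):
0 0 0
0 0 0
0 0 0
1 0 0

After press 6 at (0,0):
1 1 0
1 0 0
0 0 0
1 0 0

After press 7 at (2,1):
1 1 0
1 1 0
1 1 1
1 1 0

Answer: 1 1 0
1 1 0
1 1 1
1 1 0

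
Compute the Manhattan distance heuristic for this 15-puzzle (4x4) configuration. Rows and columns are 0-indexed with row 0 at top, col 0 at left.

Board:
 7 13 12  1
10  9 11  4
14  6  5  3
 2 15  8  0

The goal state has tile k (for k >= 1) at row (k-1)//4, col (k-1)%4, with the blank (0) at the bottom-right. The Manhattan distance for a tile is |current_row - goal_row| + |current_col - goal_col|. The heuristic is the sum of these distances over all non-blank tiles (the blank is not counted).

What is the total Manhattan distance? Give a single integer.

Answer: 36

Derivation:
Tile 7: at (0,0), goal (1,2), distance |0-1|+|0-2| = 3
Tile 13: at (0,1), goal (3,0), distance |0-3|+|1-0| = 4
Tile 12: at (0,2), goal (2,3), distance |0-2|+|2-3| = 3
Tile 1: at (0,3), goal (0,0), distance |0-0|+|3-0| = 3
Tile 10: at (1,0), goal (2,1), distance |1-2|+|0-1| = 2
Tile 9: at (1,1), goal (2,0), distance |1-2|+|1-0| = 2
Tile 11: at (1,2), goal (2,2), distance |1-2|+|2-2| = 1
Tile 4: at (1,3), goal (0,3), distance |1-0|+|3-3| = 1
Tile 14: at (2,0), goal (3,1), distance |2-3|+|0-1| = 2
Tile 6: at (2,1), goal (1,1), distance |2-1|+|1-1| = 1
Tile 5: at (2,2), goal (1,0), distance |2-1|+|2-0| = 3
Tile 3: at (2,3), goal (0,2), distance |2-0|+|3-2| = 3
Tile 2: at (3,0), goal (0,1), distance |3-0|+|0-1| = 4
Tile 15: at (3,1), goal (3,2), distance |3-3|+|1-2| = 1
Tile 8: at (3,2), goal (1,3), distance |3-1|+|2-3| = 3
Sum: 3 + 4 + 3 + 3 + 2 + 2 + 1 + 1 + 2 + 1 + 3 + 3 + 4 + 1 + 3 = 36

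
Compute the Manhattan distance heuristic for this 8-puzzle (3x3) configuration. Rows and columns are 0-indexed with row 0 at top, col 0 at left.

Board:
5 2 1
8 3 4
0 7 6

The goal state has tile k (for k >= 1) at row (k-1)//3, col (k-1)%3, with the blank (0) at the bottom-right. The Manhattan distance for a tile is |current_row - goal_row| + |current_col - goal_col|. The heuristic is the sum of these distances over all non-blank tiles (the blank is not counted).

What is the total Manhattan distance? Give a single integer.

Tile 5: at (0,0), goal (1,1), distance |0-1|+|0-1| = 2
Tile 2: at (0,1), goal (0,1), distance |0-0|+|1-1| = 0
Tile 1: at (0,2), goal (0,0), distance |0-0|+|2-0| = 2
Tile 8: at (1,0), goal (2,1), distance |1-2|+|0-1| = 2
Tile 3: at (1,1), goal (0,2), distance |1-0|+|1-2| = 2
Tile 4: at (1,2), goal (1,0), distance |1-1|+|2-0| = 2
Tile 7: at (2,1), goal (2,0), distance |2-2|+|1-0| = 1
Tile 6: at (2,2), goal (1,2), distance |2-1|+|2-2| = 1
Sum: 2 + 0 + 2 + 2 + 2 + 2 + 1 + 1 = 12

Answer: 12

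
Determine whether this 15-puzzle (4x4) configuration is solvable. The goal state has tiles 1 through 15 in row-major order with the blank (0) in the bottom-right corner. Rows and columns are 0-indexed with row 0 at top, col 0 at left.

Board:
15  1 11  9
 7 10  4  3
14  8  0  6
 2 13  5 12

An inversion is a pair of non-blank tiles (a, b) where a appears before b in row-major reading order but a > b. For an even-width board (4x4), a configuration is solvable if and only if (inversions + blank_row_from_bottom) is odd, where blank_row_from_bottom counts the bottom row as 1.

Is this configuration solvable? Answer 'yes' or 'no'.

Inversions: 57
Blank is in row 2 (0-indexed from top), which is row 2 counting from the bottom (bottom = 1).
57 + 2 = 59, which is odd, so the puzzle is solvable.

Answer: yes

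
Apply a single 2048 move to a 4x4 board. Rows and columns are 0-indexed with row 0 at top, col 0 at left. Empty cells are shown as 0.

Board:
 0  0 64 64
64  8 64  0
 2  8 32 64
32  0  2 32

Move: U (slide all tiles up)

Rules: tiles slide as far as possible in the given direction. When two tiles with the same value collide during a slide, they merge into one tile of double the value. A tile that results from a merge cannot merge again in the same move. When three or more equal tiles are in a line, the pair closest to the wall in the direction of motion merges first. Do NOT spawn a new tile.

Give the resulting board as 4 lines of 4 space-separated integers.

Answer:  64  16 128 128
  2   0  32  32
 32   0   2   0
  0   0   0   0

Derivation:
Slide up:
col 0: [0, 64, 2, 32] -> [64, 2, 32, 0]
col 1: [0, 8, 8, 0] -> [16, 0, 0, 0]
col 2: [64, 64, 32, 2] -> [128, 32, 2, 0]
col 3: [64, 0, 64, 32] -> [128, 32, 0, 0]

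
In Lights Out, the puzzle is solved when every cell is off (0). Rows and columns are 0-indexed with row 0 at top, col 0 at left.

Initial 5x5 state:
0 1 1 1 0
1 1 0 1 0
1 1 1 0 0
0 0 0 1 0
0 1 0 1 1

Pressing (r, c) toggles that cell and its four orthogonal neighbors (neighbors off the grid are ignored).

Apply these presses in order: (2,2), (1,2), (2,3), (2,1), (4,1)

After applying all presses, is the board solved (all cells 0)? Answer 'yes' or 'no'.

Answer: no

Derivation:
After press 1 at (2,2):
0 1 1 1 0
1 1 1 1 0
1 0 0 1 0
0 0 1 1 0
0 1 0 1 1

After press 2 at (1,2):
0 1 0 1 0
1 0 0 0 0
1 0 1 1 0
0 0 1 1 0
0 1 0 1 1

After press 3 at (2,3):
0 1 0 1 0
1 0 0 1 0
1 0 0 0 1
0 0 1 0 0
0 1 0 1 1

After press 4 at (2,1):
0 1 0 1 0
1 1 0 1 0
0 1 1 0 1
0 1 1 0 0
0 1 0 1 1

After press 5 at (4,1):
0 1 0 1 0
1 1 0 1 0
0 1 1 0 1
0 0 1 0 0
1 0 1 1 1

Lights still on: 13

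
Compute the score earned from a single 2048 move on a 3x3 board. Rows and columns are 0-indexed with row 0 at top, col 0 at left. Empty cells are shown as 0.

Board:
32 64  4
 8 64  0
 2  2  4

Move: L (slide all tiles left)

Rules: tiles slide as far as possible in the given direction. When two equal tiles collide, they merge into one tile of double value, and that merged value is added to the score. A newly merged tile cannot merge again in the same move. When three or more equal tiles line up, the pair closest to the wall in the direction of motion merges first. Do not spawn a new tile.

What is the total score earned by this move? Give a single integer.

Answer: 4

Derivation:
Slide left:
row 0: [32, 64, 4] -> [32, 64, 4]  score +0 (running 0)
row 1: [8, 64, 0] -> [8, 64, 0]  score +0 (running 0)
row 2: [2, 2, 4] -> [4, 4, 0]  score +4 (running 4)
Board after move:
32 64  4
 8 64  0
 4  4  0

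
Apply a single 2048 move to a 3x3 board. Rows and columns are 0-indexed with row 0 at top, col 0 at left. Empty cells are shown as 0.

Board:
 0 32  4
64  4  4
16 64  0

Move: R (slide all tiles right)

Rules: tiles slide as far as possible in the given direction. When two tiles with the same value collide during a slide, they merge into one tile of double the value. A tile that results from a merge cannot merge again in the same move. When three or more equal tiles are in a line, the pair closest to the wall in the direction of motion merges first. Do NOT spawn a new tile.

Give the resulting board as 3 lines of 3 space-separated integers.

Slide right:
row 0: [0, 32, 4] -> [0, 32, 4]
row 1: [64, 4, 4] -> [0, 64, 8]
row 2: [16, 64, 0] -> [0, 16, 64]

Answer:  0 32  4
 0 64  8
 0 16 64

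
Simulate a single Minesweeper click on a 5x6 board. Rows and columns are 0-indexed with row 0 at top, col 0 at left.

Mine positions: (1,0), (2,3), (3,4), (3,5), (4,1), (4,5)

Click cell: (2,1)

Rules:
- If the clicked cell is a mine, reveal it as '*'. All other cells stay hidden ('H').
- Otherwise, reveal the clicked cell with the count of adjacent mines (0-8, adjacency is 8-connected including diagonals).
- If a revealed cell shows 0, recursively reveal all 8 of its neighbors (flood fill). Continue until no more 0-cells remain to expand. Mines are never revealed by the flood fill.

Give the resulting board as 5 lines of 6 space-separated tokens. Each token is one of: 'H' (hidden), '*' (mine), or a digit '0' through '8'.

H H H H H H
H H H H H H
H 1 H H H H
H H H H H H
H H H H H H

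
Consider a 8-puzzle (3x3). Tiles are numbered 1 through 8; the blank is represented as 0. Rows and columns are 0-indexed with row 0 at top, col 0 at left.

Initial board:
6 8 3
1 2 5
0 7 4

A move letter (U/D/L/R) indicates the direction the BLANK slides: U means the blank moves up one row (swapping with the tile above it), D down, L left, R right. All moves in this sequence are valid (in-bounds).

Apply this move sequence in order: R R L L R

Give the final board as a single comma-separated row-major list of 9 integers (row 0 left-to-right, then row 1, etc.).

After move 1 (R):
6 8 3
1 2 5
7 0 4

After move 2 (R):
6 8 3
1 2 5
7 4 0

After move 3 (L):
6 8 3
1 2 5
7 0 4

After move 4 (L):
6 8 3
1 2 5
0 7 4

After move 5 (R):
6 8 3
1 2 5
7 0 4

Answer: 6, 8, 3, 1, 2, 5, 7, 0, 4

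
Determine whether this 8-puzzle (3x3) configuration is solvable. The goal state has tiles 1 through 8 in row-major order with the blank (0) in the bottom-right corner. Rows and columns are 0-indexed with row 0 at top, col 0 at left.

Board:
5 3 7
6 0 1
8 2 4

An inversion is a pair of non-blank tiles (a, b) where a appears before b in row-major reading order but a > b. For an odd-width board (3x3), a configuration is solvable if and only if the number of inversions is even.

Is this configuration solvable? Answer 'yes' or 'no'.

Inversions (pairs i<j in row-major order where tile[i] > tile[j] > 0): 15
15 is odd, so the puzzle is not solvable.

Answer: no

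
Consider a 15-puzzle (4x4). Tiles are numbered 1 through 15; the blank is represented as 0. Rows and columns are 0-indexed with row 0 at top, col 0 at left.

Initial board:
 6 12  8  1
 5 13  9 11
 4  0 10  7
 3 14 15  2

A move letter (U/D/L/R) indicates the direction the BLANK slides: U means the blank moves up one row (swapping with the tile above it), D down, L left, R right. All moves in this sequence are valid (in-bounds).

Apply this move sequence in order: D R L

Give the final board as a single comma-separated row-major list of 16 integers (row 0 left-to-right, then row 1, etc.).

Answer: 6, 12, 8, 1, 5, 13, 9, 11, 4, 14, 10, 7, 3, 0, 15, 2

Derivation:
After move 1 (D):
 6 12  8  1
 5 13  9 11
 4 14 10  7
 3  0 15  2

After move 2 (R):
 6 12  8  1
 5 13  9 11
 4 14 10  7
 3 15  0  2

After move 3 (L):
 6 12  8  1
 5 13  9 11
 4 14 10  7
 3  0 15  2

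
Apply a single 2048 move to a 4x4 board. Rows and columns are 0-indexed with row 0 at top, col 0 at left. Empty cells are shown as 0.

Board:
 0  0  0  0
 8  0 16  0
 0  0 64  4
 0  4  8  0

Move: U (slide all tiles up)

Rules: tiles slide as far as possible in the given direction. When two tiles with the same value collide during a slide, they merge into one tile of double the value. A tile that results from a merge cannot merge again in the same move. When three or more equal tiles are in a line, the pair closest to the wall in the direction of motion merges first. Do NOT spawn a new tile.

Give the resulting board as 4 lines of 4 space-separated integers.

Answer:  8  4 16  4
 0  0 64  0
 0  0  8  0
 0  0  0  0

Derivation:
Slide up:
col 0: [0, 8, 0, 0] -> [8, 0, 0, 0]
col 1: [0, 0, 0, 4] -> [4, 0, 0, 0]
col 2: [0, 16, 64, 8] -> [16, 64, 8, 0]
col 3: [0, 0, 4, 0] -> [4, 0, 0, 0]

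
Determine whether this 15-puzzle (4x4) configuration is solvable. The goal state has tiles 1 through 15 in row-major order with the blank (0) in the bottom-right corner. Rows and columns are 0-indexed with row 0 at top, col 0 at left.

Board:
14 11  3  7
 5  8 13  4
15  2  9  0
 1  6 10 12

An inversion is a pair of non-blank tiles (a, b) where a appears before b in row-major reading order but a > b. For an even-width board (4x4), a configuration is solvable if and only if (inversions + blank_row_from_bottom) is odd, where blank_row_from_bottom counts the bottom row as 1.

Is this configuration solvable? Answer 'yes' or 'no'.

Answer: yes

Derivation:
Inversions: 55
Blank is in row 2 (0-indexed from top), which is row 2 counting from the bottom (bottom = 1).
55 + 2 = 57, which is odd, so the puzzle is solvable.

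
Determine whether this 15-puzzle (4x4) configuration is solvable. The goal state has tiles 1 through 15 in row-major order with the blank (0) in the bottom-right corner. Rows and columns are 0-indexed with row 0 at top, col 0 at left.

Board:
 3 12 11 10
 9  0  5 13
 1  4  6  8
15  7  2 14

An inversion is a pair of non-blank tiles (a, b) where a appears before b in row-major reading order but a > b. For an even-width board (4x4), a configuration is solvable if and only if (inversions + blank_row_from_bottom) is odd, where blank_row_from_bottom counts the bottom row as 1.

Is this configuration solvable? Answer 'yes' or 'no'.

Answer: no

Derivation:
Inversions: 53
Blank is in row 1 (0-indexed from top), which is row 3 counting from the bottom (bottom = 1).
53 + 3 = 56, which is even, so the puzzle is not solvable.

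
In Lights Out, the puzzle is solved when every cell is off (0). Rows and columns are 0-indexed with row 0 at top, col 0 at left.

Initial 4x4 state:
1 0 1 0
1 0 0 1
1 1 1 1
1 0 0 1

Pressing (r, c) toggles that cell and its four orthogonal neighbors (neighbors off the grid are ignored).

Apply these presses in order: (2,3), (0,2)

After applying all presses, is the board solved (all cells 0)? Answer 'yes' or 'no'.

Answer: no

Derivation:
After press 1 at (2,3):
1 0 1 0
1 0 0 0
1 1 0 0
1 0 0 0

After press 2 at (0,2):
1 1 0 1
1 0 1 0
1 1 0 0
1 0 0 0

Lights still on: 8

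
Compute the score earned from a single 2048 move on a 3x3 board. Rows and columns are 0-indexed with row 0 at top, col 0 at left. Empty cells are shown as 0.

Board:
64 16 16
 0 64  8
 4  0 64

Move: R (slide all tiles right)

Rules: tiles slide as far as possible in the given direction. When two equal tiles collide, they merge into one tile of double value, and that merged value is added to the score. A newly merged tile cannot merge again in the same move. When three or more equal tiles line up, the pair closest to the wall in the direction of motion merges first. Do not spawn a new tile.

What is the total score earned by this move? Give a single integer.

Slide right:
row 0: [64, 16, 16] -> [0, 64, 32]  score +32 (running 32)
row 1: [0, 64, 8] -> [0, 64, 8]  score +0 (running 32)
row 2: [4, 0, 64] -> [0, 4, 64]  score +0 (running 32)
Board after move:
 0 64 32
 0 64  8
 0  4 64

Answer: 32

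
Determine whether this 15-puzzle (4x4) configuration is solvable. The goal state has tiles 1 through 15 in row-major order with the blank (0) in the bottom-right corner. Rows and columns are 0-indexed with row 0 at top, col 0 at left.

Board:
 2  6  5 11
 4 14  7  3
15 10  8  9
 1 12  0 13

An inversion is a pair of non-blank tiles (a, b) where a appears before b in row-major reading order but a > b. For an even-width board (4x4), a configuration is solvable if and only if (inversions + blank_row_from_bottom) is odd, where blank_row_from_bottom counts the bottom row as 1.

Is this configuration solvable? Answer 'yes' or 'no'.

Inversions: 39
Blank is in row 3 (0-indexed from top), which is row 1 counting from the bottom (bottom = 1).
39 + 1 = 40, which is even, so the puzzle is not solvable.

Answer: no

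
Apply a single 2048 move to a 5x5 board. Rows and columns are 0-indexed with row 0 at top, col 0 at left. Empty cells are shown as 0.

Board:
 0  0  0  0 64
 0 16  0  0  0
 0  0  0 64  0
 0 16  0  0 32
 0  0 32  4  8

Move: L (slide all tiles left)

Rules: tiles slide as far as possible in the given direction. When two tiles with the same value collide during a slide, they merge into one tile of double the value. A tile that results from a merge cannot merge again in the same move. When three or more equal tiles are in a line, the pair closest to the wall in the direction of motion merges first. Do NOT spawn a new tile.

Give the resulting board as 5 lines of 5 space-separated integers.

Answer: 64  0  0  0  0
16  0  0  0  0
64  0  0  0  0
16 32  0  0  0
32  4  8  0  0

Derivation:
Slide left:
row 0: [0, 0, 0, 0, 64] -> [64, 0, 0, 0, 0]
row 1: [0, 16, 0, 0, 0] -> [16, 0, 0, 0, 0]
row 2: [0, 0, 0, 64, 0] -> [64, 0, 0, 0, 0]
row 3: [0, 16, 0, 0, 32] -> [16, 32, 0, 0, 0]
row 4: [0, 0, 32, 4, 8] -> [32, 4, 8, 0, 0]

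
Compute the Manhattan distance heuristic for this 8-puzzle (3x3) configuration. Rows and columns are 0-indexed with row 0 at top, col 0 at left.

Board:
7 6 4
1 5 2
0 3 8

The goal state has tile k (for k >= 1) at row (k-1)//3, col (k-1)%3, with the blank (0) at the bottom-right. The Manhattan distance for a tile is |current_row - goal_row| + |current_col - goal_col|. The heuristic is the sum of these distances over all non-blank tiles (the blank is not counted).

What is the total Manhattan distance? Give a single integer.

Answer: 14

Derivation:
Tile 7: (0,0)->(2,0) = 2
Tile 6: (0,1)->(1,2) = 2
Tile 4: (0,2)->(1,0) = 3
Tile 1: (1,0)->(0,0) = 1
Tile 5: (1,1)->(1,1) = 0
Tile 2: (1,2)->(0,1) = 2
Tile 3: (2,1)->(0,2) = 3
Tile 8: (2,2)->(2,1) = 1
Sum: 2 + 2 + 3 + 1 + 0 + 2 + 3 + 1 = 14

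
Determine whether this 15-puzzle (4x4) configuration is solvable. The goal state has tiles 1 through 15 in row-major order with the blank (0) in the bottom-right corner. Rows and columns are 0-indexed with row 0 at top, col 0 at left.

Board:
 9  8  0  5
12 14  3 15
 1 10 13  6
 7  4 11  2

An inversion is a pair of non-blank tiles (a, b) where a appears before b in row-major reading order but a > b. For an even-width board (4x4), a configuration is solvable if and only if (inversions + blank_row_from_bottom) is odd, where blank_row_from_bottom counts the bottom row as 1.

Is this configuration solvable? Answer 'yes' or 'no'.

Answer: yes

Derivation:
Inversions: 61
Blank is in row 0 (0-indexed from top), which is row 4 counting from the bottom (bottom = 1).
61 + 4 = 65, which is odd, so the puzzle is solvable.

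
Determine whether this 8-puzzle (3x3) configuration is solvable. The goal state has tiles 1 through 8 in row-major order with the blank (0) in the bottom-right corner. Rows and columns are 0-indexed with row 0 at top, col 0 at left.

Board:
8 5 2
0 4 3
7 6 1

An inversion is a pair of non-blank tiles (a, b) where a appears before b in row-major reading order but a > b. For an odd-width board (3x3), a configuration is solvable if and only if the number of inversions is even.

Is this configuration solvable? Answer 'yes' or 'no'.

Answer: yes

Derivation:
Inversions (pairs i<j in row-major order where tile[i] > tile[j] > 0): 18
18 is even, so the puzzle is solvable.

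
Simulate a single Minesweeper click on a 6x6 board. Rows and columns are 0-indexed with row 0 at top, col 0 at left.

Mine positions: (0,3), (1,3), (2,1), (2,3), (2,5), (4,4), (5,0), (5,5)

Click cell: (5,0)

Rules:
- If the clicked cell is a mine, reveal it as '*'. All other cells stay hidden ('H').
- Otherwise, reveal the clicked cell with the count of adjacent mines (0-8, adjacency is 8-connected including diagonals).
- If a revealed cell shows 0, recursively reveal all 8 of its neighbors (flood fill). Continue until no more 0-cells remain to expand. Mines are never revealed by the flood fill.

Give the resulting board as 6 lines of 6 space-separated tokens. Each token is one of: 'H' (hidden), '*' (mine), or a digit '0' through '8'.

H H H H H H
H H H H H H
H H H H H H
H H H H H H
H H H H H H
* H H H H H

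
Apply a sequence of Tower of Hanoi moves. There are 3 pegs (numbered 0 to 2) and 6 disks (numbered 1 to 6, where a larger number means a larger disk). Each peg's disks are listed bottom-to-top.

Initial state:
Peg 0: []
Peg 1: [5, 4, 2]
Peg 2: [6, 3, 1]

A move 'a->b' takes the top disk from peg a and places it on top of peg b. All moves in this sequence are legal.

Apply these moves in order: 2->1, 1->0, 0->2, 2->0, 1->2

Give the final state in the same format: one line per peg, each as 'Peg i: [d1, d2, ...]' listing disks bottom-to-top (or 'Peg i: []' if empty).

Answer: Peg 0: [1]
Peg 1: [5, 4]
Peg 2: [6, 3, 2]

Derivation:
After move 1 (2->1):
Peg 0: []
Peg 1: [5, 4, 2, 1]
Peg 2: [6, 3]

After move 2 (1->0):
Peg 0: [1]
Peg 1: [5, 4, 2]
Peg 2: [6, 3]

After move 3 (0->2):
Peg 0: []
Peg 1: [5, 4, 2]
Peg 2: [6, 3, 1]

After move 4 (2->0):
Peg 0: [1]
Peg 1: [5, 4, 2]
Peg 2: [6, 3]

After move 5 (1->2):
Peg 0: [1]
Peg 1: [5, 4]
Peg 2: [6, 3, 2]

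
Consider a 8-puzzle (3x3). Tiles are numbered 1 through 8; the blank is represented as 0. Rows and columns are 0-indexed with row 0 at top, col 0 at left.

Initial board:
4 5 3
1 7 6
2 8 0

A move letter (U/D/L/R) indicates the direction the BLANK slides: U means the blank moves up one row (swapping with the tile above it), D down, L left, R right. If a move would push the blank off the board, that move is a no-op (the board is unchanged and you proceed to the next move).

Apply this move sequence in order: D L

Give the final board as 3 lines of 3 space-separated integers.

Answer: 4 5 3
1 7 6
2 0 8

Derivation:
After move 1 (D):
4 5 3
1 7 6
2 8 0

After move 2 (L):
4 5 3
1 7 6
2 0 8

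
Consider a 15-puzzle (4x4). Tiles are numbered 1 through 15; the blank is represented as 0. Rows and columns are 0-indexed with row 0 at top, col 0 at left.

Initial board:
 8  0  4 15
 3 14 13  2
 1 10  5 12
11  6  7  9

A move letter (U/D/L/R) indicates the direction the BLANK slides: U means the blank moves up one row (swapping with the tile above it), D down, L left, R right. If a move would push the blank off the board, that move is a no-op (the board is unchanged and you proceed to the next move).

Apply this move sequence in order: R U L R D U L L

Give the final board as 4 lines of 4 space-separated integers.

After move 1 (R):
 8  4  0 15
 3 14 13  2
 1 10  5 12
11  6  7  9

After move 2 (U):
 8  4  0 15
 3 14 13  2
 1 10  5 12
11  6  7  9

After move 3 (L):
 8  0  4 15
 3 14 13  2
 1 10  5 12
11  6  7  9

After move 4 (R):
 8  4  0 15
 3 14 13  2
 1 10  5 12
11  6  7  9

After move 5 (D):
 8  4 13 15
 3 14  0  2
 1 10  5 12
11  6  7  9

After move 6 (U):
 8  4  0 15
 3 14 13  2
 1 10  5 12
11  6  7  9

After move 7 (L):
 8  0  4 15
 3 14 13  2
 1 10  5 12
11  6  7  9

After move 8 (L):
 0  8  4 15
 3 14 13  2
 1 10  5 12
11  6  7  9

Answer:  0  8  4 15
 3 14 13  2
 1 10  5 12
11  6  7  9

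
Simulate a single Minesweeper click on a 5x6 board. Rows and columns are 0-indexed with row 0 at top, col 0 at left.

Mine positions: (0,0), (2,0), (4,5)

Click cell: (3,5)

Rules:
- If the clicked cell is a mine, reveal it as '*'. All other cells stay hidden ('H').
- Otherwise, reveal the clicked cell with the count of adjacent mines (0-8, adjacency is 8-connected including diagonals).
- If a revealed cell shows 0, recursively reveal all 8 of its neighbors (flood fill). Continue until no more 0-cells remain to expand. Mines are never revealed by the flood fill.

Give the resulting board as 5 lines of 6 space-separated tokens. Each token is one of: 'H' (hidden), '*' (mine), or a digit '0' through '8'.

H H H H H H
H H H H H H
H H H H H H
H H H H H 1
H H H H H H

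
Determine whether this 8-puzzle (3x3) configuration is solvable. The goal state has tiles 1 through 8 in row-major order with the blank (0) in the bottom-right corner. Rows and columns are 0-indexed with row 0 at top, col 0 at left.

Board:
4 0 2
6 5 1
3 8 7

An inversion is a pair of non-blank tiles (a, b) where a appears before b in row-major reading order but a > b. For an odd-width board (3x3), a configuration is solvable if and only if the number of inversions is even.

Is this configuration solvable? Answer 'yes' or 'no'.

Inversions (pairs i<j in row-major order where tile[i] > tile[j] > 0): 10
10 is even, so the puzzle is solvable.

Answer: yes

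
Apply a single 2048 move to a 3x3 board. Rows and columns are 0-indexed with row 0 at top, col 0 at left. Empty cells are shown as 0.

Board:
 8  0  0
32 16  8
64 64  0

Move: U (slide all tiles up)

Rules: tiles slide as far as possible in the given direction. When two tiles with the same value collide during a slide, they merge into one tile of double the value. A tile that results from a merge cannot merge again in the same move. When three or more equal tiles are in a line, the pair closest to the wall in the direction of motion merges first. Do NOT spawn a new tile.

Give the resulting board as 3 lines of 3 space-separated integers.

Slide up:
col 0: [8, 32, 64] -> [8, 32, 64]
col 1: [0, 16, 64] -> [16, 64, 0]
col 2: [0, 8, 0] -> [8, 0, 0]

Answer:  8 16  8
32 64  0
64  0  0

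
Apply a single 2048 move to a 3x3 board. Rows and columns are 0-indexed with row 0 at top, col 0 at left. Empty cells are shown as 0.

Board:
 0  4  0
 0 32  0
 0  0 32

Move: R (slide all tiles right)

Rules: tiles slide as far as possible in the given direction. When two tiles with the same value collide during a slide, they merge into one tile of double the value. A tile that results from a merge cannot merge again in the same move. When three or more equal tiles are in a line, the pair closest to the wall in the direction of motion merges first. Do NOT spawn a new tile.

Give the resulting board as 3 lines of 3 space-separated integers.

Slide right:
row 0: [0, 4, 0] -> [0, 0, 4]
row 1: [0, 32, 0] -> [0, 0, 32]
row 2: [0, 0, 32] -> [0, 0, 32]

Answer:  0  0  4
 0  0 32
 0  0 32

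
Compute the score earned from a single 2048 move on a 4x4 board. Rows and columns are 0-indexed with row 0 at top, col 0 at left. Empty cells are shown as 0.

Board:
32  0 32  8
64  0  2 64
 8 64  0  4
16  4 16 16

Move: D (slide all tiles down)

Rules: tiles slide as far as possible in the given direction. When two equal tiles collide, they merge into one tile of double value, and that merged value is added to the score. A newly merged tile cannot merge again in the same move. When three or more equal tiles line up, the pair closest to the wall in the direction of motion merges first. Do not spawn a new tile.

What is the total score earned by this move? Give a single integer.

Slide down:
col 0: [32, 64, 8, 16] -> [32, 64, 8, 16]  score +0 (running 0)
col 1: [0, 0, 64, 4] -> [0, 0, 64, 4]  score +0 (running 0)
col 2: [32, 2, 0, 16] -> [0, 32, 2, 16]  score +0 (running 0)
col 3: [8, 64, 4, 16] -> [8, 64, 4, 16]  score +0 (running 0)
Board after move:
32  0  0  8
64  0 32 64
 8 64  2  4
16  4 16 16

Answer: 0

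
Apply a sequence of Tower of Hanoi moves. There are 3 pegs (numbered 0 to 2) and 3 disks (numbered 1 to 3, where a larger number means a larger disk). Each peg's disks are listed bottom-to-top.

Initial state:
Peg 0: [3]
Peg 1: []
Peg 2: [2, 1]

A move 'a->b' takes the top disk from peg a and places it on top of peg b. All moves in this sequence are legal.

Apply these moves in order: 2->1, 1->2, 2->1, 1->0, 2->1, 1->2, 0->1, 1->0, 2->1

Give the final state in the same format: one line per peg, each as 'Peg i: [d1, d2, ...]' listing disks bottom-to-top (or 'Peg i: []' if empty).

After move 1 (2->1):
Peg 0: [3]
Peg 1: [1]
Peg 2: [2]

After move 2 (1->2):
Peg 0: [3]
Peg 1: []
Peg 2: [2, 1]

After move 3 (2->1):
Peg 0: [3]
Peg 1: [1]
Peg 2: [2]

After move 4 (1->0):
Peg 0: [3, 1]
Peg 1: []
Peg 2: [2]

After move 5 (2->1):
Peg 0: [3, 1]
Peg 1: [2]
Peg 2: []

After move 6 (1->2):
Peg 0: [3, 1]
Peg 1: []
Peg 2: [2]

After move 7 (0->1):
Peg 0: [3]
Peg 1: [1]
Peg 2: [2]

After move 8 (1->0):
Peg 0: [3, 1]
Peg 1: []
Peg 2: [2]

After move 9 (2->1):
Peg 0: [3, 1]
Peg 1: [2]
Peg 2: []

Answer: Peg 0: [3, 1]
Peg 1: [2]
Peg 2: []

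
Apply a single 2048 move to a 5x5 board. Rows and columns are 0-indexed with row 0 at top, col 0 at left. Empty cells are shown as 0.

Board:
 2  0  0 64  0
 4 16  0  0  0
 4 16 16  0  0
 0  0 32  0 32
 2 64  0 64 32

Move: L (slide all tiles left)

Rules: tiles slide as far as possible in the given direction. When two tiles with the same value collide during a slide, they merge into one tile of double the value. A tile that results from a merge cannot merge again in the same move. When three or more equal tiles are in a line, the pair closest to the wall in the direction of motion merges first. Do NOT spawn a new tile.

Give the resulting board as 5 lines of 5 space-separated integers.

Slide left:
row 0: [2, 0, 0, 64, 0] -> [2, 64, 0, 0, 0]
row 1: [4, 16, 0, 0, 0] -> [4, 16, 0, 0, 0]
row 2: [4, 16, 16, 0, 0] -> [4, 32, 0, 0, 0]
row 3: [0, 0, 32, 0, 32] -> [64, 0, 0, 0, 0]
row 4: [2, 64, 0, 64, 32] -> [2, 128, 32, 0, 0]

Answer:   2  64   0   0   0
  4  16   0   0   0
  4  32   0   0   0
 64   0   0   0   0
  2 128  32   0   0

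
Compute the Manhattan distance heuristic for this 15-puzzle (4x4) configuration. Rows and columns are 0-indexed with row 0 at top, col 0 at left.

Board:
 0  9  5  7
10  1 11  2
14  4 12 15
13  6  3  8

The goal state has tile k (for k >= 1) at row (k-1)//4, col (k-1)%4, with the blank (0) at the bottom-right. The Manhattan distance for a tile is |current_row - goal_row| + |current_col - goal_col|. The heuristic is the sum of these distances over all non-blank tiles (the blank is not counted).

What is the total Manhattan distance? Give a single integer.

Tile 9: at (0,1), goal (2,0), distance |0-2|+|1-0| = 3
Tile 5: at (0,2), goal (1,0), distance |0-1|+|2-0| = 3
Tile 7: at (0,3), goal (1,2), distance |0-1|+|3-2| = 2
Tile 10: at (1,0), goal (2,1), distance |1-2|+|0-1| = 2
Tile 1: at (1,1), goal (0,0), distance |1-0|+|1-0| = 2
Tile 11: at (1,2), goal (2,2), distance |1-2|+|2-2| = 1
Tile 2: at (1,3), goal (0,1), distance |1-0|+|3-1| = 3
Tile 14: at (2,0), goal (3,1), distance |2-3|+|0-1| = 2
Tile 4: at (2,1), goal (0,3), distance |2-0|+|1-3| = 4
Tile 12: at (2,2), goal (2,3), distance |2-2|+|2-3| = 1
Tile 15: at (2,3), goal (3,2), distance |2-3|+|3-2| = 2
Tile 13: at (3,0), goal (3,0), distance |3-3|+|0-0| = 0
Tile 6: at (3,1), goal (1,1), distance |3-1|+|1-1| = 2
Tile 3: at (3,2), goal (0,2), distance |3-0|+|2-2| = 3
Tile 8: at (3,3), goal (1,3), distance |3-1|+|3-3| = 2
Sum: 3 + 3 + 2 + 2 + 2 + 1 + 3 + 2 + 4 + 1 + 2 + 0 + 2 + 3 + 2 = 32

Answer: 32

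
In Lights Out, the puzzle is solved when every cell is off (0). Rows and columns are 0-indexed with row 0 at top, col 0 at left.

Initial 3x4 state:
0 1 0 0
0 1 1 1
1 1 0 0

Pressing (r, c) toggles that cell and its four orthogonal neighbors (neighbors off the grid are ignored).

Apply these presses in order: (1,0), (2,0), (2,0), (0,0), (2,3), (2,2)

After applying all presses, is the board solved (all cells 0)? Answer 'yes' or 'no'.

Answer: yes

Derivation:
After press 1 at (1,0):
1 1 0 0
1 0 1 1
0 1 0 0

After press 2 at (2,0):
1 1 0 0
0 0 1 1
1 0 0 0

After press 3 at (2,0):
1 1 0 0
1 0 1 1
0 1 0 0

After press 4 at (0,0):
0 0 0 0
0 0 1 1
0 1 0 0

After press 5 at (2,3):
0 0 0 0
0 0 1 0
0 1 1 1

After press 6 at (2,2):
0 0 0 0
0 0 0 0
0 0 0 0

Lights still on: 0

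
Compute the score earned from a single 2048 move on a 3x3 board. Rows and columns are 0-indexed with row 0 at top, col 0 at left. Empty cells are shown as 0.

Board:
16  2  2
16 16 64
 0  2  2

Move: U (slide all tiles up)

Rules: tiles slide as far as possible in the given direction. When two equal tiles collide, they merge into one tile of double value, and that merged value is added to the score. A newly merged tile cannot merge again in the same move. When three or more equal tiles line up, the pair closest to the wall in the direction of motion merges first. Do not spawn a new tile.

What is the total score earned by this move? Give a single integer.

Answer: 32

Derivation:
Slide up:
col 0: [16, 16, 0] -> [32, 0, 0]  score +32 (running 32)
col 1: [2, 16, 2] -> [2, 16, 2]  score +0 (running 32)
col 2: [2, 64, 2] -> [2, 64, 2]  score +0 (running 32)
Board after move:
32  2  2
 0 16 64
 0  2  2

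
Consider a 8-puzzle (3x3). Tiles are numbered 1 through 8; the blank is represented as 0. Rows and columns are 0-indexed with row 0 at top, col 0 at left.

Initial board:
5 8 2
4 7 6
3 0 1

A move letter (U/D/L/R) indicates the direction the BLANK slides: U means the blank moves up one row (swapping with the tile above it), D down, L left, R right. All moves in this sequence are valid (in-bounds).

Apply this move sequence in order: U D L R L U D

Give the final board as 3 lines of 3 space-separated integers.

Answer: 5 8 2
4 7 6
0 3 1

Derivation:
After move 1 (U):
5 8 2
4 0 6
3 7 1

After move 2 (D):
5 8 2
4 7 6
3 0 1

After move 3 (L):
5 8 2
4 7 6
0 3 1

After move 4 (R):
5 8 2
4 7 6
3 0 1

After move 5 (L):
5 8 2
4 7 6
0 3 1

After move 6 (U):
5 8 2
0 7 6
4 3 1

After move 7 (D):
5 8 2
4 7 6
0 3 1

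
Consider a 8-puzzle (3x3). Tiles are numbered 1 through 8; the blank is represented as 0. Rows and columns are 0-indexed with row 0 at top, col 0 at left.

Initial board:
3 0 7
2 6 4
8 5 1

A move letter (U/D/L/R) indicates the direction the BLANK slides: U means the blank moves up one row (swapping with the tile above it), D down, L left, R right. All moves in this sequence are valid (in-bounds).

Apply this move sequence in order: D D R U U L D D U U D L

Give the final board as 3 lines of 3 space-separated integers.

Answer: 3 5 6
0 2 7
8 1 4

Derivation:
After move 1 (D):
3 6 7
2 0 4
8 5 1

After move 2 (D):
3 6 7
2 5 4
8 0 1

After move 3 (R):
3 6 7
2 5 4
8 1 0

After move 4 (U):
3 6 7
2 5 0
8 1 4

After move 5 (U):
3 6 0
2 5 7
8 1 4

After move 6 (L):
3 0 6
2 5 7
8 1 4

After move 7 (D):
3 5 6
2 0 7
8 1 4

After move 8 (D):
3 5 6
2 1 7
8 0 4

After move 9 (U):
3 5 6
2 0 7
8 1 4

After move 10 (U):
3 0 6
2 5 7
8 1 4

After move 11 (D):
3 5 6
2 0 7
8 1 4

After move 12 (L):
3 5 6
0 2 7
8 1 4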